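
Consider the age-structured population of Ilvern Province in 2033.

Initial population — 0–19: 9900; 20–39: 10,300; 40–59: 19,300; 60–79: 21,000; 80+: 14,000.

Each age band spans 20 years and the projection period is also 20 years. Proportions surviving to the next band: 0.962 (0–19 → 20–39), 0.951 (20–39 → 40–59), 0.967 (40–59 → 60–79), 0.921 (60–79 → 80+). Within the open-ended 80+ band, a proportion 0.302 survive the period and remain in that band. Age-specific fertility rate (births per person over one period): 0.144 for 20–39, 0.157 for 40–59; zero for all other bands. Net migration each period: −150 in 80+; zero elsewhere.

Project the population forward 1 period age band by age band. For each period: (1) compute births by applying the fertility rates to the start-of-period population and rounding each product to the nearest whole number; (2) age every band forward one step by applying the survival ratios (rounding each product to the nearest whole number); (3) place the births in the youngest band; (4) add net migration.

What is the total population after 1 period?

65914

[period 1]
Births: 10300 × 0.144 = 1483, 19300 × 0.157 = 3030 → 4513
20–39: 9900 × 0.962 = 9524
40–59: 10300 × 0.951 = 9795
60–79: 19300 × 0.967 = 18663
80+: 21000 × 0.921 + 14000 × 0.302 = 19341 + 4228 = 23569
Net migration: 80+ − 150 → 23419
→ [4513, 9524, 9795, 18663, 23419]
Total after period 1: 4513 + 9524 + 9795 + 18663 + 23419 = 65914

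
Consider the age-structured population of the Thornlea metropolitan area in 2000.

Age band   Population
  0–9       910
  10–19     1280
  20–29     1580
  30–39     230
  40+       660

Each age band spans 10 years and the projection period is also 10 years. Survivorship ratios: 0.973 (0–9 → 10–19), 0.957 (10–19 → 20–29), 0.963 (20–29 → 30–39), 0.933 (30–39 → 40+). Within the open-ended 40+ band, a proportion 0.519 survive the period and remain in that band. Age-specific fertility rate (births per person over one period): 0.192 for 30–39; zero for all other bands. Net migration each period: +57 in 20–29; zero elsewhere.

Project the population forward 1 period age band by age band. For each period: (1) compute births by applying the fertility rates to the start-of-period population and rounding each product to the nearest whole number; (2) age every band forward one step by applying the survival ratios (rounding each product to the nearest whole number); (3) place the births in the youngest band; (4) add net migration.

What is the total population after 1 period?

4291

Call the bands 1 to 5, youngest first.
After projecting period 1:
Births: 230 × 0.192 = 44
Band 2: 910 × 0.973 = 885
Band 3: 1280 × 0.957 = 1225
Band 4: 1580 × 0.963 = 1522
Band 5: 230 × 0.933 + 660 × 0.519 = 215 + 343 = 558
Net migration: Band 3 + 57 → 1282
Population now: 0–9=44, 10–19=885, 20–29=1282, 30–39=1522, 40+=558
Total after period 1: 44 + 885 + 1282 + 1522 + 558 = 4291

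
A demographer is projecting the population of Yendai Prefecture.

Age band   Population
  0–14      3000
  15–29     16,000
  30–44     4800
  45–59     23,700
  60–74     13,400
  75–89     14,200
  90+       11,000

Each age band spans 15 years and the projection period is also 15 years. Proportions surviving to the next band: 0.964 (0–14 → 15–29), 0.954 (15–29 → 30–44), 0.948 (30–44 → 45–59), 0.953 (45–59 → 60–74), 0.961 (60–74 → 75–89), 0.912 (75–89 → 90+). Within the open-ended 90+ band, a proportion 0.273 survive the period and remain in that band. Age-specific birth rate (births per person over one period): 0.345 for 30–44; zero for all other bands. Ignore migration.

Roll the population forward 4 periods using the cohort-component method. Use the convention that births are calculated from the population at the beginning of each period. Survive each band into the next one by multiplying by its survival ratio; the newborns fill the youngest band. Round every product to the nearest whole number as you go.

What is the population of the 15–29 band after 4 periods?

918

Numbering the bands 1..7 from youngest to oldest:
After projecting period 1:
Births: 4800 × 0.345 = 1656
Band 2: 3000 × 0.964 = 2892
Band 3: 16000 × 0.954 = 15264
Band 4: 4800 × 0.948 = 4550
Band 5: 23700 × 0.953 = 22586
Band 6: 13400 × 0.961 = 12877
Band 7: 14200 × 0.912 + 11000 × 0.273 = 12950 + 3003 = 15953
Giving 1656 / 2892 / 15264 / 4550 / 22586 / 12877 / 15953.
After projecting period 2:
Births: 15264 × 0.345 = 5266
Band 2: 1656 × 0.964 = 1596
Band 3: 2892 × 0.954 = 2759
Band 4: 15264 × 0.948 = 14470
Band 5: 4550 × 0.953 = 4336
Band 6: 22586 × 0.961 = 21705
Band 7: 12877 × 0.912 + 15953 × 0.273 = 11744 + 4355 = 16099
Giving 5266 / 1596 / 2759 / 14470 / 4336 / 21705 / 16099.
After projecting period 3:
Births: 2759 × 0.345 = 952
Band 2: 5266 × 0.964 = 5076
Band 3: 1596 × 0.954 = 1523
Band 4: 2759 × 0.948 = 2616
Band 5: 14470 × 0.953 = 13790
Band 6: 4336 × 0.961 = 4167
Band 7: 21705 × 0.912 + 16099 × 0.273 = 19795 + 4395 = 24190
Giving 952 / 5076 / 1523 / 2616 / 13790 / 4167 / 24190.
After projecting period 4:
Births: 1523 × 0.345 = 525
Band 2: 952 × 0.964 = 918
Band 3: 5076 × 0.954 = 4843
Band 4: 1523 × 0.948 = 1444
Band 5: 2616 × 0.953 = 2493
Band 6: 13790 × 0.961 = 13252
Band 7: 4167 × 0.912 + 24190 × 0.273 = 3800 + 6604 = 10404
Giving 525 / 918 / 4843 / 1444 / 2493 / 13252 / 10404.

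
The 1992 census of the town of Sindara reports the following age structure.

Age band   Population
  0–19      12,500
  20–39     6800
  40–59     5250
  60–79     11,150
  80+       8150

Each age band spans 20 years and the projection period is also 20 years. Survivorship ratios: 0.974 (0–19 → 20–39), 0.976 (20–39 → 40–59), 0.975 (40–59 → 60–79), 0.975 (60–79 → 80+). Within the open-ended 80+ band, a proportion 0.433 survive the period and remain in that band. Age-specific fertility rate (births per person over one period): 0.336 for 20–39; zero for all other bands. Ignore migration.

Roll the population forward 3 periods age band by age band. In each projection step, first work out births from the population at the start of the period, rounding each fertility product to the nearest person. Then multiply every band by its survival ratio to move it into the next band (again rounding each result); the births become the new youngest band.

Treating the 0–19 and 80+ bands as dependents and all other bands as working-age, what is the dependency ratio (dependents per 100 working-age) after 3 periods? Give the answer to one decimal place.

Let band 1 be 0–19 through band 5 = 80+.
After projecting period 1:
Births: 6800 × 0.336 = 2285
Band 2: 12500 × 0.974 = 12175
Band 3: 6800 × 0.976 = 6637
Band 4: 5250 × 0.975 = 5119
Band 5: 11150 × 0.975 + 8150 × 0.433 = 10871 + 3529 = 14400
→ [2285, 12175, 6637, 5119, 14400]
After projecting period 2:
Births: 12175 × 0.336 = 4091
Band 2: 2285 × 0.974 = 2226
Band 3: 12175 × 0.976 = 11883
Band 4: 6637 × 0.975 = 6471
Band 5: 5119 × 0.975 + 14400 × 0.433 = 4991 + 6235 = 11226
→ [4091, 2226, 11883, 6471, 11226]
After projecting period 3:
Births: 2226 × 0.336 = 748
Band 2: 4091 × 0.974 = 3985
Band 3: 2226 × 0.976 = 2173
Band 4: 11883 × 0.975 = 11586
Band 5: 6471 × 0.975 + 11226 × 0.433 = 6309 + 4861 = 11170
→ [748, 3985, 2173, 11586, 11170]
Dependents (band 0–19 + band 80+) = 748 + 11170 = 11918; working-age = 17744; ratio = 11918/17744 × 100 = 67.2

67.2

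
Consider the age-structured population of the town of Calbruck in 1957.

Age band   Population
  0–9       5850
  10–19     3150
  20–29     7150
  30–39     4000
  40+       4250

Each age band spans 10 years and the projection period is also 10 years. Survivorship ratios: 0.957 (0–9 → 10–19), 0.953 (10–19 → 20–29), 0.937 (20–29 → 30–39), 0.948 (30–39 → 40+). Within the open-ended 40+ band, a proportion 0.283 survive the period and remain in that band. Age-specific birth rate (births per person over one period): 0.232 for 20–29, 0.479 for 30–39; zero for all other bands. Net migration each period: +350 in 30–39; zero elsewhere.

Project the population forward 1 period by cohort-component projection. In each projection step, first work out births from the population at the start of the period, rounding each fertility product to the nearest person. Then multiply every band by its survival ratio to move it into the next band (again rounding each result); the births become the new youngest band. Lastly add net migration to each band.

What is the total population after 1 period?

24220

After projecting period 1:
Births: 7150 × 0.232 = 1659  |  4000 × 0.479 = 1916 ⇒ total 3575
10–19: 5850 × 0.957 = 5598
20–29: 3150 × 0.953 = 3002
30–39: 7150 × 0.937 = 6700
40+: 4000 × 0.948 + 4250 × 0.283 = 3792 + 1203 = 4995
Net migration: 30–39 + 350 → 7050
End of period: [3575, 5598, 3002, 7050, 4995]
Total after period 1: 3575 + 5598 + 3002 + 7050 + 4995 = 24220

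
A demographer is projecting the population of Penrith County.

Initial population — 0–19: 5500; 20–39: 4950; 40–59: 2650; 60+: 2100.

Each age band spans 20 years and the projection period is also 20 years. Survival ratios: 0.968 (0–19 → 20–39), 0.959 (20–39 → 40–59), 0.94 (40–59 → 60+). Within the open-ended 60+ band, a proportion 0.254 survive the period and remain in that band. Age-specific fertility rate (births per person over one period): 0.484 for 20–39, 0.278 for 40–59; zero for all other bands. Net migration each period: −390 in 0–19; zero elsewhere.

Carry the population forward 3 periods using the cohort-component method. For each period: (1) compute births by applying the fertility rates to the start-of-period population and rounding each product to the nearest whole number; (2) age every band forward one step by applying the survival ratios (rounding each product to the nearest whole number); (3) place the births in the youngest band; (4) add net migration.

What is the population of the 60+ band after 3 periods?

6128

Period 1:
Births: 4950 * 0.484 = 2396  |  2650 * 0.278 = 737 → total 3133
20–39: 5500 * 0.968 = 5324
40–59: 4950 * 0.959 = 4747
60+: 2650 * 0.94 + 2100 * 0.254 = 2491 + 533 = 3024
Net migration: 0–19 − 390 → 2743
End of period: [2743, 5324, 4747, 3024]
Period 2:
Births: 5324 * 0.484 = 2577  |  4747 * 0.278 = 1320 → total 3897
20–39: 2743 * 0.968 = 2655
40–59: 5324 * 0.959 = 5106
60+: 4747 * 0.94 + 3024 * 0.254 = 4462 + 768 = 5230
Net migration: 0–19 − 390 → 3507
End of period: [3507, 2655, 5106, 5230]
Period 3:
Births: 2655 * 0.484 = 1285  |  5106 * 0.278 = 1419 → total 2704
20–39: 3507 * 0.968 = 3395
40–59: 2655 * 0.959 = 2546
60+: 5106 * 0.94 + 5230 * 0.254 = 4800 + 1328 = 6128
Net migration: 0–19 − 390 → 2314
End of period: [2314, 3395, 2546, 6128]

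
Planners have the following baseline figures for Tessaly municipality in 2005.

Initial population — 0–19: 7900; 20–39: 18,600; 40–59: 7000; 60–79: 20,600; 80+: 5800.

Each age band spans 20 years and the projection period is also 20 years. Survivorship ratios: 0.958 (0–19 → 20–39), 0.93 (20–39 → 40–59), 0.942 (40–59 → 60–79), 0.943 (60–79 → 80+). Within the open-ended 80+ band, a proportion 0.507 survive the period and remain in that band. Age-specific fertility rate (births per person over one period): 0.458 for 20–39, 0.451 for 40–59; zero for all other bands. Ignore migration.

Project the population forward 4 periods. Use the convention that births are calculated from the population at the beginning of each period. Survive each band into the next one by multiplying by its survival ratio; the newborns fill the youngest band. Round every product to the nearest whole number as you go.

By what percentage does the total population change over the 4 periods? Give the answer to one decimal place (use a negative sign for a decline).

Let band 1 be 0–19 through band 5 = 80+.
[period 1]
Births: 18600 × 0.458 = 8519, 7000 × 0.451 = 3157 → 11676
Band 2: 7900 × 0.958 = 7568
Band 3: 18600 × 0.93 = 17298
Band 4: 7000 × 0.942 = 6594
Band 5: 20600 × 0.943 + 5800 × 0.507 = 19426 + 2941 = 22367
Population now: 0–19=11676, 20–39=7568, 40–59=17298, 60–79=6594, 80+=22367
[period 2]
Births: 7568 × 0.458 = 3466, 17298 × 0.451 = 7801 → 11267
Band 2: 11676 × 0.958 = 11186
Band 3: 7568 × 0.93 = 7038
Band 4: 17298 × 0.942 = 16295
Band 5: 6594 × 0.943 + 22367 × 0.507 = 6218 + 11340 = 17558
Population now: 0–19=11267, 20–39=11186, 40–59=7038, 60–79=16295, 80+=17558
[period 3]
Births: 11186 × 0.458 = 5123, 7038 × 0.451 = 3174 → 8297
Band 2: 11267 × 0.958 = 10794
Band 3: 11186 × 0.93 = 10403
Band 4: 7038 × 0.942 = 6630
Band 5: 16295 × 0.943 + 17558 × 0.507 = 15366 + 8902 = 24268
Population now: 0–19=8297, 20–39=10794, 40–59=10403, 60–79=6630, 80+=24268
[period 4]
Births: 10794 × 0.458 = 4944, 10403 × 0.451 = 4692 → 9636
Band 2: 8297 × 0.958 = 7949
Band 3: 10794 × 0.93 = 10038
Band 4: 10403 × 0.942 = 9800
Band 5: 6630 × 0.943 + 24268 × 0.507 = 6252 + 12304 = 18556
Population now: 0–19=9636, 20–39=7949, 40–59=10038, 60–79=9800, 80+=18556
Total: 59900 → 55979; change = -3921; percentage change = -6.5%

-6.5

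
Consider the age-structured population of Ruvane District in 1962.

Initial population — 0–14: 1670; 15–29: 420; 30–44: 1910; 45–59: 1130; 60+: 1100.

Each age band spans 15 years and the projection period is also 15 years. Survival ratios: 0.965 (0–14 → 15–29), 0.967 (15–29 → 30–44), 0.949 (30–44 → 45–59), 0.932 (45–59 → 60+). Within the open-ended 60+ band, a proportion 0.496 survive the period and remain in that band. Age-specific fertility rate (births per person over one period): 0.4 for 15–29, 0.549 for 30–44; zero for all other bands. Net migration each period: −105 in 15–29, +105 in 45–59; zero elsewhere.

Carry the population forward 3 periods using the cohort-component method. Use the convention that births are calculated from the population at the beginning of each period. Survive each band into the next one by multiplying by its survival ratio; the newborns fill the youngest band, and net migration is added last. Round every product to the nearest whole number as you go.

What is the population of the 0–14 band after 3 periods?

(Bands numbered youngest = 1 to oldest = 5.)
[period 1]
Births: 420 × 0.4 = 168  |  1910 × 0.549 = 1049 → total 1217
Band 2: 1670 × 0.965 = 1612
Band 3: 420 × 0.967 = 406
Band 4: 1910 × 0.949 = 1813
Band 5: 1130 × 0.932 + 1100 × 0.496 = 1053 + 546 = 1599
Net migration: Band 2 − 105 → 1507; Band 4 + 105 → 1918
Giving 1217 / 1507 / 406 / 1918 / 1599.
[period 2]
Births: 1507 × 0.4 = 603  |  406 × 0.549 = 223 → total 826
Band 2: 1217 × 0.965 = 1174
Band 3: 1507 × 0.967 = 1457
Band 4: 406 × 0.949 = 385
Band 5: 1918 × 0.932 + 1599 × 0.496 = 1788 + 793 = 2581
Net migration: Band 2 − 105 → 1069; Band 4 + 105 → 490
Giving 826 / 1069 / 1457 / 490 / 2581.
[period 3]
Births: 1069 × 0.4 = 428  |  1457 × 0.549 = 800 → total 1228
Band 2: 826 × 0.965 = 797
Band 3: 1069 × 0.967 = 1034
Band 4: 1457 × 0.949 = 1383
Band 5: 490 × 0.932 + 2581 × 0.496 = 457 + 1280 = 1737
Net migration: Band 2 − 105 → 692; Band 4 + 105 → 1488
Giving 1228 / 692 / 1034 / 1488 / 1737.

1228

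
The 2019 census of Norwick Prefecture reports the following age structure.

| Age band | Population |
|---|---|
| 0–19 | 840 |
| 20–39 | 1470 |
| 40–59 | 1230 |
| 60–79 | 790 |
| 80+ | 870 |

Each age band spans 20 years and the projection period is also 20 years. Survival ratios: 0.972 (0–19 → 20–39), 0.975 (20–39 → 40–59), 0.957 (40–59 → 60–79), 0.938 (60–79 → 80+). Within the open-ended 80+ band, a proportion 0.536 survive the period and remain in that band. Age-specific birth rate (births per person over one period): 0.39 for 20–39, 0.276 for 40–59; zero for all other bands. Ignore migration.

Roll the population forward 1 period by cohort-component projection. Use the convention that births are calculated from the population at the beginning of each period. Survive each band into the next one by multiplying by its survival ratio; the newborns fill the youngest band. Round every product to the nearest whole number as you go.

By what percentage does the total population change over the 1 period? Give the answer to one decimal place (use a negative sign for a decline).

6.6

Period 1.
Births: 1470 × 0.39 = 573  |  1230 × 0.276 = 339 ⇒ total 912
20–39: 840 × 0.972 = 816
40–59: 1470 × 0.975 = 1433
60–79: 1230 × 0.957 = 1177
80+: 790 × 0.938 + 870 × 0.536 = 741 + 466 = 1207
→ [912, 816, 1433, 1177, 1207]
Total: 5200 → 5545; change = 345; percentage change = 6.6%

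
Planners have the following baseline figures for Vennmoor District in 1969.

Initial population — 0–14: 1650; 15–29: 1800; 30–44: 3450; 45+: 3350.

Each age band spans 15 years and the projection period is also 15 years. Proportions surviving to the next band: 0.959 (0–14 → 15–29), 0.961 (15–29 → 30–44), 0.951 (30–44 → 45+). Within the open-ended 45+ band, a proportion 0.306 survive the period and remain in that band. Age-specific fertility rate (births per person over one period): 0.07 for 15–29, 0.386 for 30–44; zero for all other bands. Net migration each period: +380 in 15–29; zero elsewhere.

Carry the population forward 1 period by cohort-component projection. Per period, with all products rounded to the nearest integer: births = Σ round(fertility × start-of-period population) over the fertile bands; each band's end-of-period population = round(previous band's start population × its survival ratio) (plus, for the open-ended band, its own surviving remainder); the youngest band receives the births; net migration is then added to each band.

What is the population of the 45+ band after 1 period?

4306

Numbering the groups 1..4 from youngest to oldest:
Period 1.
Births: 1800 × 0.07 = 126  |  3450 × 0.386 = 1332 ⇒ total 1458
Group 2: 1650 × 0.959 = 1582
Group 3: 1800 × 0.961 = 1730
Group 4: 3450 × 0.951 + 3350 × 0.306 = 3281 + 1025 = 4306
Net migration: Group 2 + 380 → 1962
→ [1458, 1962, 1730, 4306]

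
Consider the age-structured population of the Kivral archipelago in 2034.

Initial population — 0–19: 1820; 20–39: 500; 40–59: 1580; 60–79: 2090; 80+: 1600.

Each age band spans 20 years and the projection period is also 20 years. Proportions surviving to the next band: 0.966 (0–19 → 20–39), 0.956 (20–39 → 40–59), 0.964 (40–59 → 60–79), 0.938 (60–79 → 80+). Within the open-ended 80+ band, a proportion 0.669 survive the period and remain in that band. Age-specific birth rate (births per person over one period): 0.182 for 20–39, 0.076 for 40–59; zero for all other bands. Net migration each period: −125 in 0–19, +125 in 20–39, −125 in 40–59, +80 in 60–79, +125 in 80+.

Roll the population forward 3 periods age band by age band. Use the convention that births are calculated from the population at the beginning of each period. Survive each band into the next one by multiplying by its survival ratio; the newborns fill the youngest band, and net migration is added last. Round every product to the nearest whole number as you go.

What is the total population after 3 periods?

— Period 1 —
Births: 500 * 0.182 = 91, 1580 * 0.076 = 120 ⇒ total 211
20–39: 1820 * 0.966 = 1758
40–59: 500 * 0.956 = 478
60–79: 1580 * 0.964 = 1523
80+: 2090 * 0.938 + 1600 * 0.669 = 1960 + 1070 = 3030
Net migration: 0–19 − 125 → 86; 20–39 + 125 → 1883; 40–59 − 125 → 353; 60–79 + 80 → 1603; 80+ + 125 → 3155
Population now: 0–19=86, 20–39=1883, 40–59=353, 60–79=1603, 80+=3155
— Period 2 —
Births: 1883 * 0.182 = 343, 353 * 0.076 = 27 ⇒ total 370
20–39: 86 * 0.966 = 83
40–59: 1883 * 0.956 = 1800
60–79: 353 * 0.964 = 340
80+: 1603 * 0.938 + 3155 * 0.669 = 1504 + 2111 = 3615
Net migration: 0–19 − 125 → 245; 20–39 + 125 → 208; 40–59 − 125 → 1675; 60–79 + 80 → 420; 80+ + 125 → 3740
Population now: 0–19=245, 20–39=208, 40–59=1675, 60–79=420, 80+=3740
— Period 3 —
Births: 208 * 0.182 = 38, 1675 * 0.076 = 127 ⇒ total 165
20–39: 245 * 0.966 = 237
40–59: 208 * 0.956 = 199
60–79: 1675 * 0.964 = 1615
80+: 420 * 0.938 + 3740 * 0.669 = 394 + 2502 = 2896
Net migration: 0–19 − 125 → 40; 20–39 + 125 → 362; 40–59 − 125 → 74; 60–79 + 80 → 1695; 80+ + 125 → 3021
Population now: 0–19=40, 20–39=362, 40–59=74, 60–79=1695, 80+=3021
Total after period 3: 40 + 362 + 74 + 1695 + 3021 = 5192

5192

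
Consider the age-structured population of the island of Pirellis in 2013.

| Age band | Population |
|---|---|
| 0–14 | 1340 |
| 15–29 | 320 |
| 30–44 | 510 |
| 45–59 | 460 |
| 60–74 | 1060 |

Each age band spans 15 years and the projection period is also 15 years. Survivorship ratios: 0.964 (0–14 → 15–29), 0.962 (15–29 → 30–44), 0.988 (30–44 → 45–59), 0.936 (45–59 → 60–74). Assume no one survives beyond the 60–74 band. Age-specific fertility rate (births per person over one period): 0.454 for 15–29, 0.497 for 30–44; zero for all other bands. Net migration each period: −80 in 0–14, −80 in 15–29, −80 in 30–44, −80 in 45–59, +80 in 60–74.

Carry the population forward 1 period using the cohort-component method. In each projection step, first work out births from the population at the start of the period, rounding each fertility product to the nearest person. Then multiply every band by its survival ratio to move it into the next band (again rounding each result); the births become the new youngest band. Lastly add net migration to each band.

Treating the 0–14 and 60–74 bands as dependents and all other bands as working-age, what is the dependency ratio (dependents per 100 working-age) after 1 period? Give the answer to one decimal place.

Numbering the bands 1..5 from youngest to oldest:
Period 1.
Births: 320 * 0.454 = 145  |  510 * 0.497 = 253 → 398
Band 2: 1340 * 0.964 = 1292
Band 3: 320 * 0.962 = 308
Band 4: 510 * 0.988 = 504
Band 5: 460 * 0.936 = 431
Net migration: Band 1 − 80 → 318; Band 2 − 80 → 1212; Band 3 − 80 → 228; Band 4 − 80 → 424; Band 5 + 80 → 511
End of period: [318, 1212, 228, 424, 511]
Dependents (band 0–14 + band 60–74) = 318 + 511 = 829; working-age = 1864; ratio = 829/1864 × 100 = 44.5

44.5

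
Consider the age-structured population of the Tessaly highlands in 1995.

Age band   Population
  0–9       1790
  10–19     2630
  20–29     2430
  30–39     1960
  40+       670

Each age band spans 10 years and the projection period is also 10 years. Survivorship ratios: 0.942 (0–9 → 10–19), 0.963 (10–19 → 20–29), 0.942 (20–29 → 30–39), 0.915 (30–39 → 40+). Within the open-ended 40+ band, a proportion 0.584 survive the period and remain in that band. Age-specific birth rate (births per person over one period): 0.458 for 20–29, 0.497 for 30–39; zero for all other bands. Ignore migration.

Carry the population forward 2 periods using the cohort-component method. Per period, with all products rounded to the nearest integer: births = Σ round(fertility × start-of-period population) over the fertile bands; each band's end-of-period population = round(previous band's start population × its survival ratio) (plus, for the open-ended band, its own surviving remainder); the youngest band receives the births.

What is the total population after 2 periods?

11643

(Groups numbered youngest = 1 to oldest = 5.)
Period 1.
Births: 2430 × 0.458 = 1113 ; 1960 × 0.497 = 974 ⇒ total 2087
Group 2: 1790 × 0.942 = 1686
Group 3: 2630 × 0.963 = 2533
Group 4: 2430 × 0.942 = 2289
Group 5: 1960 × 0.915 + 670 × 0.584 = 1793 + 391 = 2184
End of period: [2087, 1686, 2533, 2289, 2184]
Period 2.
Births: 2533 × 0.458 = 1160 ; 2289 × 0.497 = 1138 ⇒ total 2298
Group 2: 2087 × 0.942 = 1966
Group 3: 1686 × 0.963 = 1624
Group 4: 2533 × 0.942 = 2386
Group 5: 2289 × 0.915 + 2184 × 0.584 = 2094 + 1275 = 3369
End of period: [2298, 1966, 1624, 2386, 3369]
Total after period 2: 2298 + 1966 + 1624 + 2386 + 3369 = 11643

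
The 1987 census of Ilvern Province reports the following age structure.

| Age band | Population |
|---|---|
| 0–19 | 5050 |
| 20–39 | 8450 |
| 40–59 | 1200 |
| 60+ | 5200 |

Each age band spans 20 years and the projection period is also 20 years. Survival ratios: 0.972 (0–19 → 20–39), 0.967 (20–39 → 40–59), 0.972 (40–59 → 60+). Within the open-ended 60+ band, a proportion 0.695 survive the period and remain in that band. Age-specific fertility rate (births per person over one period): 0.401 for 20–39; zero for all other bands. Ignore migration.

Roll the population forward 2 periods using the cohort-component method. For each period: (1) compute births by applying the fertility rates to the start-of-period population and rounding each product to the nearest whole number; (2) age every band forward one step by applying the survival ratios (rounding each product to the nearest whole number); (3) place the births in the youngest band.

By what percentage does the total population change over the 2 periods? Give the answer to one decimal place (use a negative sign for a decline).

6.9

Numbering the groups 1..4 from youngest to oldest:
Period 1:
Births: 8450 × 0.401 = 3388
Group 2: 5050 × 0.972 = 4909
Group 3: 8450 × 0.967 = 8171
Group 4: 1200 × 0.972 + 5200 × 0.695 = 1166 + 3614 = 4780
Population now: 0–19=3388, 20–39=4909, 40–59=8171, 60+=4780
Period 2:
Births: 4909 × 0.401 = 1969
Group 2: 3388 × 0.972 = 3293
Group 3: 4909 × 0.967 = 4747
Group 4: 8171 × 0.972 + 4780 × 0.695 = 7942 + 3322 = 11264
Population now: 0–19=1969, 20–39=3293, 40–59=4747, 60+=11264
Total: 19900 → 21273; change = 1373; percentage change = 6.9%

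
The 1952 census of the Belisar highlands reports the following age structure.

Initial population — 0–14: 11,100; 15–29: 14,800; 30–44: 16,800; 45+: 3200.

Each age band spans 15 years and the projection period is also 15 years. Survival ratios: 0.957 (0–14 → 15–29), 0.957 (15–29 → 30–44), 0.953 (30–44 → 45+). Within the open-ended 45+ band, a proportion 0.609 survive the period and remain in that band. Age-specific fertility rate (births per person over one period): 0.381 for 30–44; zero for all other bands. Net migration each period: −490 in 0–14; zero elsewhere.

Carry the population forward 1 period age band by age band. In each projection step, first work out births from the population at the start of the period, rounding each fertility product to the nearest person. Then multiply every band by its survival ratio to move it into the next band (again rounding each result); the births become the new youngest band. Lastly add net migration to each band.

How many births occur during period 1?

6401

Numbering the groups 1..4 from youngest to oldest:
— Period 1 —
Births: 16800 * 0.381 = 6401
Group 2: 11100 * 0.957 = 10623
Group 3: 14800 * 0.957 = 14164
Group 4: 16800 * 0.953 + 3200 * 0.609 = 16010 + 1949 = 17959
Net migration: Group 1 − 490 → 5911
→ [5911, 10623, 14164, 17959]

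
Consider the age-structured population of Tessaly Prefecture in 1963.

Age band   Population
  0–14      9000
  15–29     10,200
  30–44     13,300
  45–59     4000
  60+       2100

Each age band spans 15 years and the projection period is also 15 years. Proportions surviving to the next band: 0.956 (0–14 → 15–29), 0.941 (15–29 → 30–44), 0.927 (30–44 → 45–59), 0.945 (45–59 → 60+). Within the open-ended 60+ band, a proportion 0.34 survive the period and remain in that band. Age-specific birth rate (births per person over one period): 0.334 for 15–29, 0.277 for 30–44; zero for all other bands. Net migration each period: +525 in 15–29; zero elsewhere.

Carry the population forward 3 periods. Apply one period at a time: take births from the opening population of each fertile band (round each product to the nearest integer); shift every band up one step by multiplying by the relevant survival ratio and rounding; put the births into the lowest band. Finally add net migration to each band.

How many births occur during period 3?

After projecting period 1:
Births: 10200 * 0.334 = 3407  |  13300 * 0.277 = 3684 → total 7091
15–29: 9000 * 0.956 = 8604
30–44: 10200 * 0.941 = 9598
45–59: 13300 * 0.927 = 12329
60+: 4000 * 0.945 + 2100 * 0.34 = 3780 + 714 = 4494
Net migration: 15–29 + 525 → 9129
End of period: [7091, 9129, 9598, 12329, 4494]
After projecting period 2:
Births: 9129 * 0.334 = 3049  |  9598 * 0.277 = 2659 → total 5708
15–29: 7091 * 0.956 = 6779
30–44: 9129 * 0.941 = 8590
45–59: 9598 * 0.927 = 8897
60+: 12329 * 0.945 + 4494 * 0.34 = 11651 + 1528 = 13179
Net migration: 15–29 + 525 → 7304
End of period: [5708, 7304, 8590, 8897, 13179]
After projecting period 3:
Births: 7304 * 0.334 = 2440  |  8590 * 0.277 = 2379 → total 4819
15–29: 5708 * 0.956 = 5457
30–44: 7304 * 0.941 = 6873
45–59: 8590 * 0.927 = 7963
60+: 8897 * 0.945 + 13179 * 0.34 = 8408 + 4481 = 12889
Net migration: 15–29 + 525 → 5982
End of period: [4819, 5982, 6873, 7963, 12889]

4819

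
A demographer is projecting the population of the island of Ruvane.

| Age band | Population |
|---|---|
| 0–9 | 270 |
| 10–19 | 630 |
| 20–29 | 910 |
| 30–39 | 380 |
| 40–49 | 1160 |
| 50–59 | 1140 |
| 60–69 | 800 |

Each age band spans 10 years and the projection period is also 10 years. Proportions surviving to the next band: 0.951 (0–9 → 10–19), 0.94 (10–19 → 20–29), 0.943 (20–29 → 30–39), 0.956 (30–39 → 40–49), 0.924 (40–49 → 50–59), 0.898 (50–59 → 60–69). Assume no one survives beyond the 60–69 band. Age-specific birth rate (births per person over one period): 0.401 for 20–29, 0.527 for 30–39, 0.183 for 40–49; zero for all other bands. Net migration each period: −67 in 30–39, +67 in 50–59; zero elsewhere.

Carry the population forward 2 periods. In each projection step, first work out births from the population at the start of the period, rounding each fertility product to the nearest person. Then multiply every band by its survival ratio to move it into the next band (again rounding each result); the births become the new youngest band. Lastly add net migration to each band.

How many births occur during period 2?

720

After projecting period 1:
Births: 910 * 0.401 = 365 ; 380 * 0.527 = 200 ; 1160 * 0.183 = 212 ⇒ total 777
10–19: 270 * 0.951 = 257
20–29: 630 * 0.94 = 592
30–39: 910 * 0.943 = 858
40–49: 380 * 0.956 = 363
50–59: 1160 * 0.924 = 1072
60–69: 1140 * 0.898 = 1024
Net migration: 30–39 − 67 → 791; 50–59 + 67 → 1139
End of period: [777, 257, 592, 791, 363, 1139, 1024]
After projecting period 2:
Births: 592 * 0.401 = 237 ; 791 * 0.527 = 417 ; 363 * 0.183 = 66 ⇒ total 720
10–19: 777 * 0.951 = 739
20–29: 257 * 0.94 = 242
30–39: 592 * 0.943 = 558
40–49: 791 * 0.956 = 756
50–59: 363 * 0.924 = 335
60–69: 1139 * 0.898 = 1023
Net migration: 30–39 − 67 → 491; 50–59 + 67 → 402
End of period: [720, 739, 242, 491, 756, 402, 1023]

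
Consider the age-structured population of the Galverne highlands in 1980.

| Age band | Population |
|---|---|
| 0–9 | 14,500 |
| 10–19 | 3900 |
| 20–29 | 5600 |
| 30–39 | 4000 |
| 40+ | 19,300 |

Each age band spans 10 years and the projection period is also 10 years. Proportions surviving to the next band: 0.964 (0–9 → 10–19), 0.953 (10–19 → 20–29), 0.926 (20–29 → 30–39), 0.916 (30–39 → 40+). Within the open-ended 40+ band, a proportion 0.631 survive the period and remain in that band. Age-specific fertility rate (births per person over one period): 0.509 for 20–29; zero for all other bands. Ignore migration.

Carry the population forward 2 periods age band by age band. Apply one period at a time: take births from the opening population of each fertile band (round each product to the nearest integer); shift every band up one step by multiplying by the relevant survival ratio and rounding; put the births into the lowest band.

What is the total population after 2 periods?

[period 1]
Births: 5600 * 0.509 = 2850
10–19: 14500 * 0.964 = 13978
20–29: 3900 * 0.953 = 3717
30–39: 5600 * 0.926 = 5186
40+: 4000 * 0.916 + 19300 * 0.631 = 3664 + 12178 = 15842
→ [2850, 13978, 3717, 5186, 15842]
[period 2]
Births: 3717 * 0.509 = 1892
10–19: 2850 * 0.964 = 2747
20–29: 13978 * 0.953 = 13321
30–39: 3717 * 0.926 = 3442
40+: 5186 * 0.916 + 15842 * 0.631 = 4750 + 9996 = 14746
→ [1892, 2747, 13321, 3442, 14746]
Total after period 2: 1892 + 2747 + 13321 + 3442 + 14746 = 36148

36148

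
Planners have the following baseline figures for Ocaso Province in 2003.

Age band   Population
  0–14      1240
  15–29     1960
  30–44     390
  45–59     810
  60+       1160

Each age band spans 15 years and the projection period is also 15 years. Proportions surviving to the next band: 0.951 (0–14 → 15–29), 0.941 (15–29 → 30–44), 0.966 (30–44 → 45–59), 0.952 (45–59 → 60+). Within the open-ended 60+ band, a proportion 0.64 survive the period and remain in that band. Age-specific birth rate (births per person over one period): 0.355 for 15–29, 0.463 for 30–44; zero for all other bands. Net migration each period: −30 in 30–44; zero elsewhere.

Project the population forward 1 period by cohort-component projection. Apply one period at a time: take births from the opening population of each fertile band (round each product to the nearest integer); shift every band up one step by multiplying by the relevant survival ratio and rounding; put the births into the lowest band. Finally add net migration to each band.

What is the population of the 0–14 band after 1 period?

Let band 1 be 0–14 through band 5 = 60+.
Period 1.
Births: 1960 * 0.355 = 696, 390 * 0.463 = 181 → 877
Band 2: 1240 * 0.951 = 1179
Band 3: 1960 * 0.941 = 1844
Band 4: 390 * 0.966 = 377
Band 5: 810 * 0.952 + 1160 * 0.64 = 771 + 742 = 1513
Net migration: Band 3 − 30 → 1814
Population now: 0–14=877, 15–29=1179, 30–44=1814, 45–59=377, 60+=1513

877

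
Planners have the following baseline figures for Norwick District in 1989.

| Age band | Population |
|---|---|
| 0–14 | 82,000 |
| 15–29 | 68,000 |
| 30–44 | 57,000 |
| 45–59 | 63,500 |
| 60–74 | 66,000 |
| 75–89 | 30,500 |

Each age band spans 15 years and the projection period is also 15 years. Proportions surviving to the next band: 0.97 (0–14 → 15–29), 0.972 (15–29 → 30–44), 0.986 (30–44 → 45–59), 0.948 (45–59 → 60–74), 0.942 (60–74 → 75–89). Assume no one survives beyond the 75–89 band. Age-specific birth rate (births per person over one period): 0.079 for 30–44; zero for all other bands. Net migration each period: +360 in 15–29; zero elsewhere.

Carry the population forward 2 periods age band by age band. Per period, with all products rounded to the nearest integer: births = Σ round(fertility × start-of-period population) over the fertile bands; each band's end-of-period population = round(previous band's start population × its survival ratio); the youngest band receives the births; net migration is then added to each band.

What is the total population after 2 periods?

Let group 1 be 0–14 through group 6 = 75–89.
After projecting period 1:
Births: 57000 × 0.079 = 4503
Group 2: 82000 × 0.97 = 79540
Group 3: 68000 × 0.972 = 66096
Group 4: 57000 × 0.986 = 56202
Group 5: 63500 × 0.948 = 60198
Group 6: 66000 × 0.942 = 62172
Net migration: Group 2 + 360 → 79900
Giving 4503 / 79900 / 66096 / 56202 / 60198 / 62172.
After projecting period 2:
Births: 66096 × 0.079 = 5222
Group 2: 4503 × 0.97 = 4368
Group 3: 79900 × 0.972 = 77663
Group 4: 66096 × 0.986 = 65171
Group 5: 56202 × 0.948 = 53279
Group 6: 60198 × 0.942 = 56707
Net migration: Group 2 + 360 → 4728
Giving 5222 / 4728 / 77663 / 65171 / 53279 / 56707.
Total after period 2: 5222 + 4728 + 77663 + 65171 + 53279 + 56707 = 262770

262770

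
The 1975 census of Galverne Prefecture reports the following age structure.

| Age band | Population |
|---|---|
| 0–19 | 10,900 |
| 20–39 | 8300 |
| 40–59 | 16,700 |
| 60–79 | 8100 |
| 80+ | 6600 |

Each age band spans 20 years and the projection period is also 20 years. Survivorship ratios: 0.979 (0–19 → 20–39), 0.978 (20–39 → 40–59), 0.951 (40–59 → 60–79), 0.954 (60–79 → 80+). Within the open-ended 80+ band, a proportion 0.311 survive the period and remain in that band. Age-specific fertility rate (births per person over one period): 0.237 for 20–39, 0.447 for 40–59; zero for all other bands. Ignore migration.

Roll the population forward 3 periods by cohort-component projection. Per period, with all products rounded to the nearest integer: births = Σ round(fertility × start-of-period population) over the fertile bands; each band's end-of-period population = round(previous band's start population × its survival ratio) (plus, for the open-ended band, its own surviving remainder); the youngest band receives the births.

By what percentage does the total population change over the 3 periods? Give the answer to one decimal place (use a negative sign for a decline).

— Period 1 —
Births: 8300 × 0.237 = 1967 ; 16700 × 0.447 = 7465 → 9432
20–39: 10900 × 0.979 = 10671
40–59: 8300 × 0.978 = 8117
60–79: 16700 × 0.951 = 15882
80+: 8100 × 0.954 + 6600 × 0.311 = 7727 + 2053 = 9780
Giving 9432 / 10671 / 8117 / 15882 / 9780.
— Period 2 —
Births: 10671 × 0.237 = 2529 ; 8117 × 0.447 = 3628 → 6157
20–39: 9432 × 0.979 = 9234
40–59: 10671 × 0.978 = 10436
60–79: 8117 × 0.951 = 7719
80+: 15882 × 0.954 + 9780 × 0.311 = 15151 + 3042 = 18193
Giving 6157 / 9234 / 10436 / 7719 / 18193.
— Period 3 —
Births: 9234 × 0.237 = 2188 ; 10436 × 0.447 = 4665 → 6853
20–39: 6157 × 0.979 = 6028
40–59: 9234 × 0.978 = 9031
60–79: 10436 × 0.951 = 9925
80+: 7719 × 0.954 + 18193 × 0.311 = 7364 + 5658 = 13022
Giving 6853 / 6028 / 9031 / 9925 / 13022.
Total: 50600 → 44859; change = -5741; percentage change = -11.3%

-11.3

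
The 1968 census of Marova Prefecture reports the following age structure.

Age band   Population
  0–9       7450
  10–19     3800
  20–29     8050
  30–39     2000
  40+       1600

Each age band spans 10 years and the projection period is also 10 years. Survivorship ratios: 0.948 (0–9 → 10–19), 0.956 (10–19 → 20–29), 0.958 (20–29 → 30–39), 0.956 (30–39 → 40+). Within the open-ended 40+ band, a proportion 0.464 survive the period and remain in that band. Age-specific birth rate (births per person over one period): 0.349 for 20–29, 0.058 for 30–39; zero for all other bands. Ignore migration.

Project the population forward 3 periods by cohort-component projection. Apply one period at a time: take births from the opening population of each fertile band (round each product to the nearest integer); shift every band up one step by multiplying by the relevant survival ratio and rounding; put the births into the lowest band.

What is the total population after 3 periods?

20622

Let band 1 be 0–9 through band 5 = 40+.
Period 1.
Births: 8050 × 0.349 = 2809, 2000 × 0.058 = 116 — total 2925
Band 2: 7450 × 0.948 = 7063
Band 3: 3800 × 0.956 = 3633
Band 4: 8050 × 0.958 = 7712
Band 5: 2000 × 0.956 + 1600 × 0.464 = 1912 + 742 = 2654
Population now: 0–9=2925, 10–19=7063, 20–29=3633, 30–39=7712, 40+=2654
Period 2.
Births: 3633 × 0.349 = 1268, 7712 × 0.058 = 447 — total 1715
Band 2: 2925 × 0.948 = 2773
Band 3: 7063 × 0.956 = 6752
Band 4: 3633 × 0.958 = 3480
Band 5: 7712 × 0.956 + 2654 × 0.464 = 7373 + 1231 = 8604
Population now: 0–9=1715, 10–19=2773, 20–29=6752, 30–39=3480, 40+=8604
Period 3.
Births: 6752 × 0.349 = 2356, 3480 × 0.058 = 202 — total 2558
Band 2: 1715 × 0.948 = 1626
Band 3: 2773 × 0.956 = 2651
Band 4: 6752 × 0.958 = 6468
Band 5: 3480 × 0.956 + 8604 × 0.464 = 3327 + 3992 = 7319
Population now: 0–9=2558, 10–19=1626, 20–29=2651, 30–39=6468, 40+=7319
Total after period 3: 2558 + 1626 + 2651 + 6468 + 7319 = 20622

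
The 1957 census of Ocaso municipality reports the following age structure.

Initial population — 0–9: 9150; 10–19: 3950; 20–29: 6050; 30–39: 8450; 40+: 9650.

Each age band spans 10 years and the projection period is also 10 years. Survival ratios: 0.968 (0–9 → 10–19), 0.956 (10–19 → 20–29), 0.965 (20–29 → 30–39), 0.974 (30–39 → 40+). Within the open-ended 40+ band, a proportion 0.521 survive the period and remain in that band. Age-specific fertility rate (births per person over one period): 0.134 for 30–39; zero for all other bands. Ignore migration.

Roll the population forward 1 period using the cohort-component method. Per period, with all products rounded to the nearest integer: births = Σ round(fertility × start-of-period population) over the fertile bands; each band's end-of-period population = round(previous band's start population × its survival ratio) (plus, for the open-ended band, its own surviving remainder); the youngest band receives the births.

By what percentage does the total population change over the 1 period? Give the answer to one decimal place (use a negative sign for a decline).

-11.8

Call the bands 1 to 5, youngest first.
— Period 1 —
Births: 8450 × 0.134 = 1132
Band 2: 9150 × 0.968 = 8857
Band 3: 3950 × 0.956 = 3776
Band 4: 6050 × 0.965 = 5838
Band 5: 8450 × 0.974 + 9650 × 0.521 = 8230 + 5028 = 13258
End of period: [1132, 8857, 3776, 5838, 13258]
Total: 37250 → 32861; change = -4389; percentage change = -11.8%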